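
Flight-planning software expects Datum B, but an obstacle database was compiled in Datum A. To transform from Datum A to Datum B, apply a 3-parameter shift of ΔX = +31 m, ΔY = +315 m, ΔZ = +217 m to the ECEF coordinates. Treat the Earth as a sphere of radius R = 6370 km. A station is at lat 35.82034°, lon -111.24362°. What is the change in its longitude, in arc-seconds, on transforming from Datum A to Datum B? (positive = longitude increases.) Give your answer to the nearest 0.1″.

sin φ = 0.585246, cos φ = 0.810856, sin λ = -0.932048, cos λ = -0.362334.
East component: ΔE = −sin λ·ΔX + cos λ·ΔY = −(-0.932048)(31) + (-0.362334)(315) = -85.24 m.
1° of latitude spans πR/180 = 111177 m; at latitude φ, 1° of longitude spans that × cos φ = 90148.9 m, so Δλ = -85.24 / 90148.9 × 3600 = -3.404″.

Δλ = -3.4″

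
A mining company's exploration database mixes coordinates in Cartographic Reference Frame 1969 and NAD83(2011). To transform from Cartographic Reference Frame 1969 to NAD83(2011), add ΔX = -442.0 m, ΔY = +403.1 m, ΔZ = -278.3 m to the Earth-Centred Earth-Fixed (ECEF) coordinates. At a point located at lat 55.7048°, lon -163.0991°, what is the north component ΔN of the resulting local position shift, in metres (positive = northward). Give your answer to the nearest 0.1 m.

ΔN = -409.4 m

The local north axis is (−sin φ cos λ, −sin φ sin λ, cos φ), giving ΔN = -349.385 + 96.814 − 156.810 = -409.38 m.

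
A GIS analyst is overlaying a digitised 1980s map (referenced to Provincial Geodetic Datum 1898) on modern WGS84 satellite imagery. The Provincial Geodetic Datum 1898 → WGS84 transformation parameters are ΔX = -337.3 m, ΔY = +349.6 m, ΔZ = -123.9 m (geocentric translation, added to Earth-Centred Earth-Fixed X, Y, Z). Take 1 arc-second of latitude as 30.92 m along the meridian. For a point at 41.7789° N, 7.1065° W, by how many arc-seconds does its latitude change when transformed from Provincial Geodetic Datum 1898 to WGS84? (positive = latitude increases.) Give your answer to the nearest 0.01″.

sin φ = 0.666258, cos φ = 0.745721, sin λ = -0.123714, cos λ = 0.992318.
North component: ΔN = −sin φ cos λ·ΔX − sin φ sin λ·ΔY + cos φ·ΔZ = −(0.666258)(0.992318)(-337.3) − (0.666258)(-0.123714)(349.6) + (0.745721)(-123.9) = 159.42 m.
1° of latitude spans 3600 × 30.92 = 111312 m, so Δφ = 159.42 / 111312 × 3600 = 5.156″.

Δφ = 5.16″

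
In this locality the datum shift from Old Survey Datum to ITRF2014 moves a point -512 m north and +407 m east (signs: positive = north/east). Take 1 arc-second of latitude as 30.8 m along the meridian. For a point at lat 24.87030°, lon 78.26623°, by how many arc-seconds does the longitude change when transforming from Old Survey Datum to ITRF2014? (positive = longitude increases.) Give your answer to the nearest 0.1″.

At latitude 24.87030°, cos φ = 0.907262.
1″ of longitude at this latitude = 30.80 × cos φ = 27.9437 m, so Δλ = 407.0 / 27.9437 = 14.565″.

Δλ = 14.6″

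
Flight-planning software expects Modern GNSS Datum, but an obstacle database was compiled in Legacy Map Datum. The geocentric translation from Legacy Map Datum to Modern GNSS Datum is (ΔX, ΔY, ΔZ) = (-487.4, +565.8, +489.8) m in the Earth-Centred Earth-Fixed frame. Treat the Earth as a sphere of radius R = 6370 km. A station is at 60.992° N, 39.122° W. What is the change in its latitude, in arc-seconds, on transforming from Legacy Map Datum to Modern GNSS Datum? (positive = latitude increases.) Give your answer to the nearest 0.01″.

Δφ = 28.51″

sin φ = 0.874552, cos φ = 0.484932, sin λ = -0.630974, cos λ = 0.775804.
North component: ΔN = −sin φ cos λ·ΔX − sin φ sin λ·ΔY + cos φ·ΔZ = −(0.874552)(0.775804)(-487.4) − (0.874552)(-0.630974)(565.8) + (0.484932)(489.8) = 880.43 m.
1° of latitude spans πR/180 = 111177 m, so Δφ = 880.43 / 111177 × 3600 = 28.509″.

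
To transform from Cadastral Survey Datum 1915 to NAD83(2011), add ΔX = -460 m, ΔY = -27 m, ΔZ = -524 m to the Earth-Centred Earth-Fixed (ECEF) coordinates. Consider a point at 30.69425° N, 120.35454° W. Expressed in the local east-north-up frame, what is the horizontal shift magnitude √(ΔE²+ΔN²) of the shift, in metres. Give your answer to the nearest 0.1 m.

At φ = 30.69425°, λ = -120.35454°: sin φ = 0.510457, cos φ = 0.859904, sin λ = -0.862915, cos λ = -0.505349.
ΔE = −sin λ·ΔX + cos λ·ΔY = −(-0.862915)·(-460) + (-0.505349)·(-27) = -383.30 m.
ΔN = −sin φ cos λ·ΔX − sin φ sin λ·ΔY + cos φ·ΔZ = −(0.510457)(-0.505349)(-460) − (0.510457)(-0.862915)(-27) + (0.859904)(-524) = -581.14 m.
Horizontal magnitude = √(ΔE² + ΔN²) = √((-383.30)² + (-581.14)²) = 696.16 m.

696.2 m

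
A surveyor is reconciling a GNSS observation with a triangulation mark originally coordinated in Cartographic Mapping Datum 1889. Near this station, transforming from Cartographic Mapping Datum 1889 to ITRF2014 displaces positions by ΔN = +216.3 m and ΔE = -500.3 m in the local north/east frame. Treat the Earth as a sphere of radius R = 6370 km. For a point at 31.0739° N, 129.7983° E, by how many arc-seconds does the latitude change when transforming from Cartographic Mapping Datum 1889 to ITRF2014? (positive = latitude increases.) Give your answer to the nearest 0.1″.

On a sphere of radius R, 1 rad of latitude = R, so Δφ = ΔN / R = 216.3 / 6370000 = 3.3956e-05 rad = 7.004″.

Δφ = 7.0″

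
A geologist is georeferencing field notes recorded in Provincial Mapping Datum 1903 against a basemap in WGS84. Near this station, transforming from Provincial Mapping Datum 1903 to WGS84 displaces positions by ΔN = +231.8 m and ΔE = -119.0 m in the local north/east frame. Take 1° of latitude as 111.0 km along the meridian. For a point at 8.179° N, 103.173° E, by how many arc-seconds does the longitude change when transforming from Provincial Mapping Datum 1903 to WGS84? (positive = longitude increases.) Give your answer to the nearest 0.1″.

At latitude 8.179°, cos φ = 0.989828.
1° of longitude at this latitude = 111.0 × cos φ = 109.87 km, so Δλ = -119.0 / 109871.0 = -0.0010831° = -3.899″.

Δλ = -3.9″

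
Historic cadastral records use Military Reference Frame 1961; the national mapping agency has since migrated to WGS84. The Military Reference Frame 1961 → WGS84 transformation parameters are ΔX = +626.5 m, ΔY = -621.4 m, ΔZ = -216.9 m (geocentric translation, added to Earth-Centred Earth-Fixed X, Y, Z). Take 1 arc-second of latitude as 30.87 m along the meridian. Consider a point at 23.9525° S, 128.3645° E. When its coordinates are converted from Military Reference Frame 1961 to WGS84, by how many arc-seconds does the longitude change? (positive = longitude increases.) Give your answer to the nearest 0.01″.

Δλ = -3.74″

sin φ = -0.405979, cos φ = 0.913882, sin λ = 0.784078, cos λ = -0.620662.
East component: ΔE = −sin λ·ΔX + cos λ·ΔY = −(0.784078)(626.5) + (-0.620662)(-621.4) = -105.55 m.
1° of latitude spans 3600 × 30.87 = 111132 m; at latitude φ, 1° of longitude spans that × cos φ = 101561.6 m, so Δλ = -105.55 / 101561.6 × 3600 = -3.741″.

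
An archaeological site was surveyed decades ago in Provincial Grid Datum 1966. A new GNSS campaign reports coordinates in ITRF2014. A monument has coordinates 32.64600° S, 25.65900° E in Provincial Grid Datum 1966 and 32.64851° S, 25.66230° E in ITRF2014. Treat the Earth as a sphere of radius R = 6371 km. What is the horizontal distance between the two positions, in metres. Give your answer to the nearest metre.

Δφ = -32.64851° − -32.64600° = -0.00251°; Δλ = 25.66230° − 25.65900° = +0.00330°.
1° along a meridian = πR/180 = 111195 m.
ΔN = Δφ × 111195 = -279.1 m; ΔE = Δλ × 111195 × cos(-32.64600°) = +0.00330 × 111195 × 0.842020 = 309.0 m.
Distance = √(ΔE² + ΔN²) = √(309.0² + (-279.1)²) = 416.4 m.

416 m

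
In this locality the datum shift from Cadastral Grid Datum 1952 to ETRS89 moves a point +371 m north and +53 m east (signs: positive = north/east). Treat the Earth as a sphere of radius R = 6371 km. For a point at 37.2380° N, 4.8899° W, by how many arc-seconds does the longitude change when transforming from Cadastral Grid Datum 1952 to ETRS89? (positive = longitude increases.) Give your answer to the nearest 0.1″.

At latitude 37.2380°, cos φ = 0.796129.
One radian of longitude at latitude φ spans R cos φ, so Δλ = ΔE / (R cos φ) = 53.0 / (6371000 × 0.796129) = 1.0449e-05 rad = 2.155″.

Δλ = 2.2″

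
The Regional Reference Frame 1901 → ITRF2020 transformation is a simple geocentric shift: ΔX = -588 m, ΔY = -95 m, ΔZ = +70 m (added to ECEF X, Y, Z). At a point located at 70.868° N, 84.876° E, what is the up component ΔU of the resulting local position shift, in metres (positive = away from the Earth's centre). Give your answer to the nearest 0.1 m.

The local up (radial) axis is (cos φ cos λ, cos φ sin λ, sin φ), giving ΔU = -17.212 − 31.011 + 66.134 = 17.91 m.

ΔU = 17.9 m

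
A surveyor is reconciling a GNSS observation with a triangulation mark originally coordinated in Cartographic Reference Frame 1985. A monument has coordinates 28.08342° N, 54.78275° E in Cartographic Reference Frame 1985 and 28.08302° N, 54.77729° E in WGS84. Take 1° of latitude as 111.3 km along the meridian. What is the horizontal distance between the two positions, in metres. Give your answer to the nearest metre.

538 m

Δφ = 28.08302° − 28.08342° = -0.00040°; Δλ = 54.77729° − 54.78275° = -0.00546°.
ΔN = Δφ × 111300 = -44.5 m; ΔE = Δλ × 111300 × cos(28.08342°) = -0.00546 × 111300 × 0.882263 = -536.1 m.
Distance = √(ΔE² + ΔN²) = √((-536.1)² + (-44.5)²) = 538.0 m.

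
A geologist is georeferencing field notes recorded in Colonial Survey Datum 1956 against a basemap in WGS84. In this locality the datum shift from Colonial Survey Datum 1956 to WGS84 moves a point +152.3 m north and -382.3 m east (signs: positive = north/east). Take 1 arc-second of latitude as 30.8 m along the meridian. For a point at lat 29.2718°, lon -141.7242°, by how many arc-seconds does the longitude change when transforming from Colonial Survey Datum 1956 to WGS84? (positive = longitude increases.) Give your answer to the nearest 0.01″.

At latitude 29.2718°, cos φ = 0.872310.
1″ of longitude at this latitude = 30.80 × cos φ = 26.8671 m, so Δλ = -382.3 / 26.8671 = -14.229″.

Δλ = -14.23″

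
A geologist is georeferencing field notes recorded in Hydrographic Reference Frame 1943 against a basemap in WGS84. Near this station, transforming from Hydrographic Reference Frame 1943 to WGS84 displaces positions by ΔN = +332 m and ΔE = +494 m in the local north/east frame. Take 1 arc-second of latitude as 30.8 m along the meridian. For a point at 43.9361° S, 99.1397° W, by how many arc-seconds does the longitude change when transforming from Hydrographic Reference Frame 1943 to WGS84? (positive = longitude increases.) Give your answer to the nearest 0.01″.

At latitude -43.9361°, cos φ = 0.720114.
1″ of longitude at this latitude = 30.80 × cos φ = 22.1795 m, so Δλ = 494.0 / 22.1795 = 22.273″.

Δλ = 22.27″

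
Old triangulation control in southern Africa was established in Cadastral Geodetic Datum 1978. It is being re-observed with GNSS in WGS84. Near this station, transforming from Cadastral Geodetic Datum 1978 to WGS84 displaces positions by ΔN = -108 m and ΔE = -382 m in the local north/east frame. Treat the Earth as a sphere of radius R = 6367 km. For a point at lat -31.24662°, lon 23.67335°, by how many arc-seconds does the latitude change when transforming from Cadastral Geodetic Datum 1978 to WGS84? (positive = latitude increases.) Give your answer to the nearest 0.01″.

Δφ = -3.50″

On a sphere of radius R, 1 rad of latitude = R, so Δφ = ΔN / R = -108.0 / 6367000 = -1.6962e-05 rad = -3.499″.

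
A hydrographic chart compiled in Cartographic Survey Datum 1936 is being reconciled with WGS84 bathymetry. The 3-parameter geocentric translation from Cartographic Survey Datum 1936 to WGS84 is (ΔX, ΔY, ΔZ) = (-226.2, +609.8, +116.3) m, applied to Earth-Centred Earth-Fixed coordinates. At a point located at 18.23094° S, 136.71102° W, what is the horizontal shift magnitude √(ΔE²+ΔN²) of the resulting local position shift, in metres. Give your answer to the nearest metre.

At φ = -18.23094°, λ = -136.71102°: sin φ = -0.312848, cos φ = 0.949803, sin λ = -0.685678, cos λ = -0.727905.
ΔE = −sin λ·ΔX + cos λ·ΔY = −(-0.685678)·(-226.2) + (-0.727905)·(609.8) = -598.98 m.
ΔN = −sin φ cos λ·ΔX − sin φ sin λ·ΔY + cos φ·ΔZ = −(-0.312848)(-0.727905)(-226.2) − (-0.312848)(-0.685678)(609.8) + (0.949803)(116.3) = 31.16 m.
Horizontal magnitude = √(ΔE² + ΔN²) = √((-598.98)² + 31.16²) = 599.79 m.

600 m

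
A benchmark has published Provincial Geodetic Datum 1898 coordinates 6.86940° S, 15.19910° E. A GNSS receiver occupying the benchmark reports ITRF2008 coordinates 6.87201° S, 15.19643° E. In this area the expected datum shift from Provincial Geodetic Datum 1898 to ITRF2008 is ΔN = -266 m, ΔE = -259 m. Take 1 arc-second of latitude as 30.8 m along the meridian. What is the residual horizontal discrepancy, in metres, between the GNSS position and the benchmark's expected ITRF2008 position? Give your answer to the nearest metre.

Observed coordinate differences: Δφ = -0.00261°, Δλ = -0.00267°.
Converting to metres (1° lat = 110880 m, cos φ = 0.992821): observed ΔN = -289.4 m, observed ΔE = -293.9 m.
Subtracting the expected shift leaves a residual of -289.4 − (-266) = -23.4 m north and -293.9 − (-259) = -34.9 m east.
Residual distance = √((-23.4)² + (-34.9)²) = 42.0 m.

42 m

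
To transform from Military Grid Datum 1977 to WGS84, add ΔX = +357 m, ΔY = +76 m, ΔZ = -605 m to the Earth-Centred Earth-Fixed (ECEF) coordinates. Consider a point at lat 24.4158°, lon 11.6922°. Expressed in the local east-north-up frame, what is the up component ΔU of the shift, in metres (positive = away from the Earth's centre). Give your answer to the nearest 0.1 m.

At φ = 24.4158°, λ = 11.6922°: sin φ = 0.413356, cos φ = 0.910570, sin λ = 0.202654, cos λ = 0.979250.
ΔU = cos φ cos λ·ΔX + cos φ sin λ·ΔY + sin φ·ΔZ = (0.910570)(0.979250)(357) + (0.910570)(0.202654)(76) + (0.413356)(-605) = 82.27 m.

ΔU = 82.3 m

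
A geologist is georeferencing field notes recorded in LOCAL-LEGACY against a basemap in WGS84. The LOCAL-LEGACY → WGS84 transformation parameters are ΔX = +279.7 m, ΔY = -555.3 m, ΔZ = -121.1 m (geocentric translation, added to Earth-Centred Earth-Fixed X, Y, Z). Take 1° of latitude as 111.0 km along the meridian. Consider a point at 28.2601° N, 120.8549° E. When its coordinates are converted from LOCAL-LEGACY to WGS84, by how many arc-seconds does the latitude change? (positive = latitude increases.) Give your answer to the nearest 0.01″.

sin φ = 0.473475, cos φ = 0.880807, sin λ = 0.858469, cos λ = -0.512866.
North component: ΔN = −sin φ cos λ·ΔX − sin φ sin λ·ΔY + cos φ·ΔZ = −(0.473475)(-0.512866)(279.7) − (0.473475)(0.858469)(-555.3) + (0.880807)(-121.1) = 186.96 m.
1° of latitude spans 111000 m, so Δφ = 186.96 / 111000 × 3600 = 6.064″.

Δφ = 6.06″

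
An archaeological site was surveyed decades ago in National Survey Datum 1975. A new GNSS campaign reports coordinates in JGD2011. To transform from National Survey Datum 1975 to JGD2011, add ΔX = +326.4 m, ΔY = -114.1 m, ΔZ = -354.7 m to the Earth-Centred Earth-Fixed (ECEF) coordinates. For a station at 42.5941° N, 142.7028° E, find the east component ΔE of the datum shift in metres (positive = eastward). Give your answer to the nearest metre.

At φ = 42.5941°, λ = 142.7028°: sin φ = 0.676800, cos φ = 0.736167, sin λ = 0.605950, cos λ = -0.795503.
ΔE = −sin λ·ΔX + cos λ·ΔY = −(0.605950)·(326.4) + (-0.795503)·(-114.1) = -107.02 m.

ΔE = -107 m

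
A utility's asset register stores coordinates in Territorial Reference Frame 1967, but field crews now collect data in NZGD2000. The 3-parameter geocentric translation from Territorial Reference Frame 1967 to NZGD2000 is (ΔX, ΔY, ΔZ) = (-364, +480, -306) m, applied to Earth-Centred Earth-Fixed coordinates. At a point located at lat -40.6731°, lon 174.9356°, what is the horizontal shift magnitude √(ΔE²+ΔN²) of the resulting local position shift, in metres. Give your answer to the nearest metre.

The local east axis at (φ, λ) is (−sin λ, cos λ, 0), so ΔE = −sin(174.9356°)·(-364) + cos(174.9356°)·480 = -445.99 m.
The local north axis is (−sin φ cos λ, −sin φ sin λ, cos φ), giving ΔN = 236.308 + 27.616 − 232.083 = 31.84 m.
Horizontal magnitude = √(ΔE² + ΔN²) = √((-445.99)² + 31.84²) = 447.13 m.

447 m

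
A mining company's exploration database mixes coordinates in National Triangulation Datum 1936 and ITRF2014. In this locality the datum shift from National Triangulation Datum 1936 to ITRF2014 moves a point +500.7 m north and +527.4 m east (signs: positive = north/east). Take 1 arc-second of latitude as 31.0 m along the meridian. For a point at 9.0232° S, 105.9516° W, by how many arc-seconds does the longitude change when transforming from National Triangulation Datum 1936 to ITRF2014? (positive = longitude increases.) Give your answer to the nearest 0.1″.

Δλ = 17.2″

At latitude -9.0232°, cos φ = 0.987625.
1″ of longitude at this latitude = 31.00 × cos φ = 30.6164 m, so Δλ = 527.4 / 30.6164 = 17.226″.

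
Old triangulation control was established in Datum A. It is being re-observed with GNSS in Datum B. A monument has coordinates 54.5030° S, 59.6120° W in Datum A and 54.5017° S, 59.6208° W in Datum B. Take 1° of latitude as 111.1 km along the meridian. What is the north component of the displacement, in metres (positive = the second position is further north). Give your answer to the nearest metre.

ΔN = 144 m

Δφ = -54.5017° − -54.5030° = +0.0013°; Δλ = -59.6208° − -59.6120° = -0.0088°.
ΔN = Δφ × 111100 = 144.4 m; ΔE = Δλ × 111100 × cos(-54.5030°) = -0.0088 × 111100 × 0.580660 = -567.7 m.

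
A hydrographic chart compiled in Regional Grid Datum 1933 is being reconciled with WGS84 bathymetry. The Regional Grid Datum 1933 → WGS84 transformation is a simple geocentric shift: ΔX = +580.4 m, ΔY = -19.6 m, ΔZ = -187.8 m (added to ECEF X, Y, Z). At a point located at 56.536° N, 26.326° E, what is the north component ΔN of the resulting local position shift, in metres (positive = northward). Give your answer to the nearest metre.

ΔN = -530 m

The local north axis is (−sin φ cos λ, −sin φ sin λ, cos φ), giving ΔN = -433.971 + 7.251 − 103.555 = -530.28 m.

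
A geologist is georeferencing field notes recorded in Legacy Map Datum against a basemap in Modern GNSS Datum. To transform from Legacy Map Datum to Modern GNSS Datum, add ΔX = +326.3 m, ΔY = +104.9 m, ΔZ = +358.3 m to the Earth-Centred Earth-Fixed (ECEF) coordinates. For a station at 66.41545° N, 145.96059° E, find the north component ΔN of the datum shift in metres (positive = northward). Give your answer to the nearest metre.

ΔN = 337 m

The local north axis is (−sin φ cos λ, −sin φ sin λ, cos φ), giving ΔN = 247.804 − 53.814 + 143.357 = 337.35 m.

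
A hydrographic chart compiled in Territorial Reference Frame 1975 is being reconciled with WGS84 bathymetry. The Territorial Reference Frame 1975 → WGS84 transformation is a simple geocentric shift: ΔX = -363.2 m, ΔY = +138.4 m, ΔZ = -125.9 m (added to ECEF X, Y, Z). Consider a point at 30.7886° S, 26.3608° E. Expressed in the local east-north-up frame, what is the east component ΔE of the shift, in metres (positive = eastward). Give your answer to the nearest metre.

At φ = -30.7886°, λ = 26.3608°: sin φ = -0.511872, cos φ = 0.859062, sin λ = 0.444022, cos λ = 0.896016.
ΔE = −sin λ·ΔX + cos λ·ΔY = −(0.444022)·(-363.2) + (0.896016)·(138.4) = 285.28 m.

ΔE = 285 m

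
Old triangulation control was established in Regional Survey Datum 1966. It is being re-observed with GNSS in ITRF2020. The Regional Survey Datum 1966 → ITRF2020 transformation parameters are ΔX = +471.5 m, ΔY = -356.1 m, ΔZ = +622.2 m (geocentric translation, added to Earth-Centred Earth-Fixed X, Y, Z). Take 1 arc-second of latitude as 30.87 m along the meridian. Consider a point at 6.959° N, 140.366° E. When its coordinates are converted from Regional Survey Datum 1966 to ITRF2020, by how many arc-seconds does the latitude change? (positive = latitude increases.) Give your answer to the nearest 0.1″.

sin φ = 0.121159, cos φ = 0.992633, sin λ = 0.637881, cos λ = -0.770135.
North component: ΔN = −sin φ cos λ·ΔX − sin φ sin λ·ΔY + cos φ·ΔZ = −(0.121159)(-0.770135)(471.5) − (0.121159)(0.637881)(-356.1) + (0.992633)(622.2) = 689.13 m.
1° of latitude spans 3600 × 30.87 = 111132 m, so Δφ = 689.13 / 111132 × 3600 = 22.324″.

Δφ = 22.3″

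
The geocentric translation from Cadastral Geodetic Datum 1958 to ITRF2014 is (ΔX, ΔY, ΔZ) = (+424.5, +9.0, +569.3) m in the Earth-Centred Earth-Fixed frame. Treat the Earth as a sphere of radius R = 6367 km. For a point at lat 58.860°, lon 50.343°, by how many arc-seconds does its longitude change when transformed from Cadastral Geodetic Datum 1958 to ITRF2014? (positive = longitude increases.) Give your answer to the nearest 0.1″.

Δλ = -20.1″

sin φ = 0.855906, cos φ = 0.517131, sin λ = 0.769879, cos λ = 0.638190.
East component: ΔE = −sin λ·ΔX + cos λ·ΔY = −(0.769879)(424.5) + (0.638190)(9.0) = -321.07 m.
1° of latitude spans πR/180 = 111125 m; at latitude φ, 1° of longitude spans that × cos φ = 57466.2 m, so Δλ = -321.07 / 57466.2 × 3600 = -20.114″.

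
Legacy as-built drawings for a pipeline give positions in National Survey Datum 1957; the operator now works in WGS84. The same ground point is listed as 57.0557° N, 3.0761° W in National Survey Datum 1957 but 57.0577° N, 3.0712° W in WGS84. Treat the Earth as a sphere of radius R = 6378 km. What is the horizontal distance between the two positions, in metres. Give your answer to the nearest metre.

Δφ = 57.0577° − 57.0557° = +0.0020°; Δλ = -3.0712° − -3.0761° = +0.0049°.
1° along a meridian = πR/180 = 111317 m.
ΔN = Δφ × 111317 = 222.6 m; ΔE = Δλ × 111317 × cos(57.0557°) = +0.0049 × 111317 × 0.543823 = 296.6 m.
Distance = √(ΔE² + ΔN²) = √(296.6² + 222.6²) = 370.9 m.

371 m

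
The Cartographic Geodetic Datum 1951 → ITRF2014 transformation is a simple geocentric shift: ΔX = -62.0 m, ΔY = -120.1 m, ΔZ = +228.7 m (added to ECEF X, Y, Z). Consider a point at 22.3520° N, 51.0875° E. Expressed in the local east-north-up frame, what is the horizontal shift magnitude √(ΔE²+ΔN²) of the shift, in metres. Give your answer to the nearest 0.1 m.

263.3 m

At φ = 22.3520°, λ = 51.0875°: sin φ = 0.380296, cos φ = 0.924865, sin λ = 0.778106, cos λ = 0.628133.
ΔE = −sin λ·ΔX + cos λ·ΔY = −(0.778106)·(-62.0) + (0.628133)·(-120.1) = -27.20 m.
ΔN = −sin φ cos λ·ΔX − sin φ sin λ·ΔY + cos φ·ΔZ = −(0.380296)(0.628133)(-62.0) − (0.380296)(0.778106)(-120.1) + (0.924865)(228.7) = 261.87 m.
Horizontal magnitude = √(ΔE² + ΔN²) = √((-27.20)² + 261.87²) = 263.27 m.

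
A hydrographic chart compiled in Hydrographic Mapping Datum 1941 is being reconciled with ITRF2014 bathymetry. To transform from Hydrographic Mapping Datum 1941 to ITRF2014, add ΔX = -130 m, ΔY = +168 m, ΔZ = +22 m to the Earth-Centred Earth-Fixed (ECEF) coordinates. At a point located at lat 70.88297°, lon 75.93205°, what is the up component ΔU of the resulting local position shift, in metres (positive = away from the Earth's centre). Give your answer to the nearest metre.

At φ = 70.88297°, λ = 75.93205°: sin φ = 0.944852, cos φ = 0.327499, sin λ = 0.970008, cos λ = 0.243072.
ΔU = cos φ cos λ·ΔX + cos φ sin λ·ΔY + sin φ·ΔZ = (0.327499)(0.243072)(-130) + (0.327499)(0.970008)(168) + (0.944852)(22) = 63.81 m.

ΔU = 64 m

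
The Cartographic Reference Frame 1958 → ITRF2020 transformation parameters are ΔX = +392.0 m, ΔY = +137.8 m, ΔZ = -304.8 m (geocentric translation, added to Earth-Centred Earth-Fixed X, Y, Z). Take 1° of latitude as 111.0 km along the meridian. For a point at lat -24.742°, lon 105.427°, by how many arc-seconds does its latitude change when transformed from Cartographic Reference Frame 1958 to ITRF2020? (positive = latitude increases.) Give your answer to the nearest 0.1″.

Δφ = -8.6″

sin φ = -0.418533, cos φ = 0.908202, sin λ = 0.963970, cos λ = -0.266010.
North component: ΔN = −sin φ cos λ·ΔX − sin φ sin λ·ΔY + cos φ·ΔZ = −(-0.418533)(-0.266010)(392.0) − (-0.418533)(0.963970)(137.8) + (0.908202)(-304.8) = -264.87 m.
1° of latitude spans 111000 m, so Δφ = -264.87 / 111000 × 3600 = -8.590″.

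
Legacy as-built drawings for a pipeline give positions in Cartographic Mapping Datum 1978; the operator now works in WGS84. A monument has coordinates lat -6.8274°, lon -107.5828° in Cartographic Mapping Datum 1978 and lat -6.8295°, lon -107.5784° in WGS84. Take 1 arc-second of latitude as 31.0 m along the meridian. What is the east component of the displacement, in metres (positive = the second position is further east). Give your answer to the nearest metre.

Δφ = -6.8295° − -6.8274° = -0.0021°; Δλ = -107.5784° − -107.5828° = +0.0044°.
1° of latitude = 3600 × 31.00 = 111600 m.
ΔN = Δφ × 111600 = -234.4 m; ΔE = Δλ × 111600 × cos(-6.8274°) = +0.0044 × 111600 × 0.992909 = 487.6 m.

ΔE = 488 m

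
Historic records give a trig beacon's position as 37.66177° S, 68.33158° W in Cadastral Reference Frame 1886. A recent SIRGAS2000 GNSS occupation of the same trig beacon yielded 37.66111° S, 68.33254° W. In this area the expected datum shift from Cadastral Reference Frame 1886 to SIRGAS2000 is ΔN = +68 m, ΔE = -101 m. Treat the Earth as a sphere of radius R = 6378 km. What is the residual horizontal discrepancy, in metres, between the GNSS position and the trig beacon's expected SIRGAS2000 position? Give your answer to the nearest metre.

17 m

Observed coordinate differences: Δφ = +0.00066°, Δλ = -0.00096°.
Converting to metres (1° lat = 111317 m, cos φ = 0.791631): observed ΔN = 73.5 m, observed ΔE = -84.6 m.
Subtracting the expected shift leaves a residual of 73.5 − (68) = 5.5 m north and -84.6 − (-101) = 16.4 m east.
Residual distance = √(5.5² + 16.4²) = 17.3 m.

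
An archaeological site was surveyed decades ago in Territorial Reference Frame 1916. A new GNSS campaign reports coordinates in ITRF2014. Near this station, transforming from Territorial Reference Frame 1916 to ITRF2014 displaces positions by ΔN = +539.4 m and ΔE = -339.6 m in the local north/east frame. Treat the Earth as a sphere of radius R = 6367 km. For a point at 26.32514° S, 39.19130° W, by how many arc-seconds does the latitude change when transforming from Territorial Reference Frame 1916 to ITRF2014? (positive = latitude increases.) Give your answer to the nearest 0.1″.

Δφ = 17.5″

On a sphere of radius R, 1 rad of latitude = R, so Δφ = ΔN / R = 539.4 / 6367000 = 8.4718e-05 rad = 17.474″.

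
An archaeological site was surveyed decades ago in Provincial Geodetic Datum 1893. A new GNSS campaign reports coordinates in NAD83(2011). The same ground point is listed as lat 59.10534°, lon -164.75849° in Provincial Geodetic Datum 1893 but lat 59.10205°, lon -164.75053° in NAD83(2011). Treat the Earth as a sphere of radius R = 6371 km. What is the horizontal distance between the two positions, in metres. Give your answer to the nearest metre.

583 m

Δφ = 59.10205° − 59.10534° = -0.00329°; Δλ = -164.75053° − -164.75849° = +0.00796°.
1° along a meridian = πR/180 = 111195 m.
ΔN = Δφ × 111195 = -365.8 m; ΔE = Δλ × 111195 × cos(59.10534°) = +0.00796 × 111195 × 0.513461 = 454.5 m.
Distance = √(ΔE² + ΔN²) = √(454.5² + (-365.8)²) = 583.4 m.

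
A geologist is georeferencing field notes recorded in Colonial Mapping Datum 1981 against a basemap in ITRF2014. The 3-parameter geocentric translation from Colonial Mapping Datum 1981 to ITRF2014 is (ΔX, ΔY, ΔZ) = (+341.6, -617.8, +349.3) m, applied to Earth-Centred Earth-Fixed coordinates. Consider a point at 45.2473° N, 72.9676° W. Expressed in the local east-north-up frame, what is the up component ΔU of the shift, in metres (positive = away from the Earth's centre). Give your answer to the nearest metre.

ΔU = 734 m

At φ = 45.2473°, λ = -72.9676°: sin φ = 0.710152, cos φ = 0.704048, sin λ = -0.956139, cos λ = 0.292912.
ΔU = cos φ cos λ·ΔX + cos φ sin λ·ΔY + sin φ·ΔZ = (0.704048)(0.292912)(341.6) + (0.704048)(-0.956139)(-617.8) + (0.710152)(349.3) = 734.39 m.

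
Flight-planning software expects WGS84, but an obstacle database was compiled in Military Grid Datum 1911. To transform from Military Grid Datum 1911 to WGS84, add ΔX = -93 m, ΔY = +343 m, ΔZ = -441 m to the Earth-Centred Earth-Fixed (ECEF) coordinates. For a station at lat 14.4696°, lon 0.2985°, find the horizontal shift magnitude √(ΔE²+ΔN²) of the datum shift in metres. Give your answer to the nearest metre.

530 m

The local east axis at (φ, λ) is (−sin λ, cos λ, 0), so ΔE = −sin(0.2985°)·(-93) + cos(0.2985°)·343 = 343.48 m.
The local north axis is (−sin φ cos λ, −sin φ sin λ, cos φ), giving ΔN = 23.237 − 0.447 − 427.012 = -404.22 m.
Horizontal magnitude = √(ΔE² + ΔN²) = √(343.48² + (-404.22)²) = 530.45 m.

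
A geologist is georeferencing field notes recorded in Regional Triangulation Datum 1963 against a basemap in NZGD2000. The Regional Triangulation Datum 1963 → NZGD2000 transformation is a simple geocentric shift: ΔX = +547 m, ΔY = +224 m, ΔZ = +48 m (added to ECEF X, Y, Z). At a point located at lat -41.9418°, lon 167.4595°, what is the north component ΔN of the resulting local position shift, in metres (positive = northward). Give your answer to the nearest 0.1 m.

ΔN = -288.7 m

At φ = -41.9418°, λ = 167.4595°: sin φ = -0.668375, cos φ = 0.743824, sin λ = 0.217130, cos λ = -0.976143.
ΔN = −sin φ cos λ·ΔX − sin φ sin λ·ΔY + cos φ·ΔZ = −(-0.668375)(-0.976143)(547) − (-0.668375)(0.217130)(224) + (0.743824)(48) = -288.67 m.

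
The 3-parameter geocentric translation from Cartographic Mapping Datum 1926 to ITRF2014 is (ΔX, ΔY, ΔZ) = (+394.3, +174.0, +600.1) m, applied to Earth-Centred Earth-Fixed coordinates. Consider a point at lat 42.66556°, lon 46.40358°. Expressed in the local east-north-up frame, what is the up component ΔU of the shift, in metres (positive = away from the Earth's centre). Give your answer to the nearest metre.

ΔU = 699 m

At φ = 42.66556°, λ = 46.40358°: sin φ = 0.677718, cos φ = 0.735322, sin λ = 0.724215, cos λ = 0.689574.
ΔU = cos φ cos λ·ΔX + cos φ sin λ·ΔY + sin φ·ΔZ = (0.735322)(0.689574)(394.3) + (0.735322)(0.724215)(174.0) + (0.677718)(600.1) = 699.29 m.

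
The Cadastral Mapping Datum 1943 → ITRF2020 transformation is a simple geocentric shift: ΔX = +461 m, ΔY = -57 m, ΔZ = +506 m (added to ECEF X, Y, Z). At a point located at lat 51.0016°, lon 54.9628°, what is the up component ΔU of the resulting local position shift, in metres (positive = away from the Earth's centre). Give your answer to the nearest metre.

At φ = 51.0016°, λ = 54.9628°: sin φ = 0.777164, cos φ = 0.629299, sin λ = 0.818779, cos λ = 0.574108.
ΔU = cos φ cos λ·ΔX + cos φ sin λ·ΔY + sin φ·ΔZ = (0.629299)(0.574108)(461) + (0.629299)(0.818779)(-57) + (0.777164)(506) = 530.43 m.

ΔU = 530 m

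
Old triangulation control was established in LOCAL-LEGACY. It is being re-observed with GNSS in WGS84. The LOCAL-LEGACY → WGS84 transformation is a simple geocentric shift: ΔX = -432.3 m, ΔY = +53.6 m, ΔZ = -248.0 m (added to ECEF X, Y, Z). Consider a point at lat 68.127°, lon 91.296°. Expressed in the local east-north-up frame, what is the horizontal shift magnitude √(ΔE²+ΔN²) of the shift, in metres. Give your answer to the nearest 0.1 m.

456.7 m

At φ = 68.127°, λ = 91.296°: sin φ = 0.928012, cos φ = 0.372551, sin λ = 0.999744, cos λ = -0.022618.
ΔE = −sin λ·ΔX + cos λ·ΔY = −(0.999744)·(-432.3) + (-0.022618)·(53.6) = 430.98 m.
ΔN = −sin φ cos λ·ΔX − sin φ sin λ·ΔY + cos φ·ΔZ = −(0.928012)(-0.022618)(-432.3) − (0.928012)(0.999744)(53.6) + (0.372551)(-248.0) = -151.19 m.
Horizontal magnitude = √(ΔE² + ΔN²) = √(430.98² + (-151.19)²) = 456.73 m.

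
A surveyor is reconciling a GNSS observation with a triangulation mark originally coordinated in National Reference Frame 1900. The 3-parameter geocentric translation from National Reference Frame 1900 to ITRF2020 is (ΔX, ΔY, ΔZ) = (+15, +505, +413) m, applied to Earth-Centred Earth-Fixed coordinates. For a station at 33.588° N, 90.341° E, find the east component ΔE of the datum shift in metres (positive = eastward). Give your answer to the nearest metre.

At φ = 33.588°, λ = 90.341°: sin φ = 0.553217, cos φ = 0.833037, sin λ = 0.999982, cos λ = -0.005952.
ΔE = −sin λ·ΔX + cos λ·ΔY = −(0.999982)·(15) + (-0.005952)·(505) = -18.01 m.

ΔE = -18 m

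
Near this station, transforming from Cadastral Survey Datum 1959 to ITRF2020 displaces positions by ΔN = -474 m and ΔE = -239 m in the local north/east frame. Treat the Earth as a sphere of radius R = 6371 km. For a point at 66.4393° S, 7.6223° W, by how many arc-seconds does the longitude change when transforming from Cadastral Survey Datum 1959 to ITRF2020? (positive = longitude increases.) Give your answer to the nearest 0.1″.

At latitude -66.4393°, cos φ = 0.399720.
One radian of longitude at latitude φ spans R cos φ, so Δλ = ΔE / (R cos φ) = -239.0 / (6371000 × 0.399720) = -9.3850e-05 rad = -19.358″.

Δλ = -19.4″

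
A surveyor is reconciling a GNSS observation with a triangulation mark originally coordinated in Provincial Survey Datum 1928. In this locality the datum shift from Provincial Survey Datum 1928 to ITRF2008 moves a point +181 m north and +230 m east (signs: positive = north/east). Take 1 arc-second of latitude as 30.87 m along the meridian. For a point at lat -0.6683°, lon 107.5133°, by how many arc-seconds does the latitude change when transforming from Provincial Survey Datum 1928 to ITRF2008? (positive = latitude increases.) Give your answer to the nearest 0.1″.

1″ of latitude = 30.87 m, so Δφ = 181.0 / 30.87 = 5.863″.

Δφ = 5.9″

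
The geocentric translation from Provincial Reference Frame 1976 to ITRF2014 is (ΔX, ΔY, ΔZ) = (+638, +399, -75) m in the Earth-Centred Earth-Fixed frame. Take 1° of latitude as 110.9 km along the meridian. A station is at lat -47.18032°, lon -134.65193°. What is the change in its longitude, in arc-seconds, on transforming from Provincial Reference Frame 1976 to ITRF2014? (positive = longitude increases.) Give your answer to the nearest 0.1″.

sin φ = -0.733496, cos φ = 0.679693, sin λ = -0.711389, cos λ = -0.702798.
East component: ΔE = −sin λ·ΔX + cos λ·ΔY = −(-0.711389)(638) + (-0.702798)(399) = 173.45 m.
1° of latitude spans 110900 m; at latitude φ, 1° of longitude spans that × cos φ = 75378.0 m, so Δλ = 173.45 / 75378.0 × 3600 = 8.284″.

Δλ = 8.3″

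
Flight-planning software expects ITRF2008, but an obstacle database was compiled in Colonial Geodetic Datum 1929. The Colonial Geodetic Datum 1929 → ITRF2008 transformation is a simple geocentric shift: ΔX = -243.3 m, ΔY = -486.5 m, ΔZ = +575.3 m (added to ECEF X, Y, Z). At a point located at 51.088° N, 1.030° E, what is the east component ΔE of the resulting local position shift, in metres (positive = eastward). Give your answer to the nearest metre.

ΔE = -482 m

At φ = 51.088°, λ = 1.030°: sin φ = 0.778112, cos φ = 0.628126, sin λ = 0.017976, cos λ = 0.999838.
ΔE = −sin λ·ΔX + cos λ·ΔY = −(0.017976)·(-243.3) + (0.999838)·(-486.5) = -482.05 m.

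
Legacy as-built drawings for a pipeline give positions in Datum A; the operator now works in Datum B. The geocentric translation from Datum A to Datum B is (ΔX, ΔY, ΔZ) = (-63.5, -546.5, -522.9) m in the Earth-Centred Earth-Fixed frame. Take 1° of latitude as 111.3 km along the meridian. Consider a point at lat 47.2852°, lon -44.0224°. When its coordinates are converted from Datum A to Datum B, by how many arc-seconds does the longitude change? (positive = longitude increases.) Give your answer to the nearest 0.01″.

Δλ = -20.84″

sin φ = 0.734739, cos φ = 0.678349, sin λ = -0.694940, cos λ = 0.719068.
East component: ΔE = −sin λ·ΔX + cos λ·ΔY = −(-0.694940)(-63.5) + (0.719068)(-546.5) = -437.10 m.
1° of latitude spans 111300 m; at latitude φ, 1° of longitude spans that × cos φ = 75500.3 m, so Δλ = -437.10 / 75500.3 × 3600 = -20.842″.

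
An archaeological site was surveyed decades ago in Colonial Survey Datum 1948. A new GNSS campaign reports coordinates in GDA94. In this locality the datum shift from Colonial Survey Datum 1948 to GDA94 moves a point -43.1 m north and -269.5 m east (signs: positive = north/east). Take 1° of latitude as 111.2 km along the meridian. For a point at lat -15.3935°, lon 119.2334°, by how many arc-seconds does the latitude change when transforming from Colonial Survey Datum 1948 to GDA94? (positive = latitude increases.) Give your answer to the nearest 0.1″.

Δφ = -1.4″

1° of latitude = 111.2 km, so Δφ = -43.1 / 111200 = -0.0003876° = -1.395″.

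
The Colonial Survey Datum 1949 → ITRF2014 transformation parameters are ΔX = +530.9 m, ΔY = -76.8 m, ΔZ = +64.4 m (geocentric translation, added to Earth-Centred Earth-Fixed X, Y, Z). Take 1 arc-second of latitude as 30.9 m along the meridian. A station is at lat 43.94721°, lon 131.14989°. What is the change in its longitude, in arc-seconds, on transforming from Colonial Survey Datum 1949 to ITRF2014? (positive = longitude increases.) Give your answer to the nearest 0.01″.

Δλ = -15.70″

sin φ = 0.693995, cos φ = 0.719980, sin λ = 0.752991, cos λ = -0.658031.
East component: ΔE = −sin λ·ΔX + cos λ·ΔY = −(0.752991)(530.9) + (-0.658031)(-76.8) = -349.23 m.
1° of latitude spans 3600 × 30.90 = 111240 m; at latitude φ, 1° of longitude spans that × cos φ = 80090.5 m, so Δλ = -349.23 / 80090.5 × 3600 = -15.697″.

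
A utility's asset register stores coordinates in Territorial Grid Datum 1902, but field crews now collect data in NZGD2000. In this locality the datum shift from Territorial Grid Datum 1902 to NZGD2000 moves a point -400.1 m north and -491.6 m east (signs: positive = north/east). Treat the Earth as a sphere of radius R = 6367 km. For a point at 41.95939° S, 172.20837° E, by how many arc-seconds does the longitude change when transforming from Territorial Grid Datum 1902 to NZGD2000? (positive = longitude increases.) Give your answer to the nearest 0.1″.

Δλ = -21.4″

At latitude -41.95939°, cos φ = 0.743619.
One radian of longitude at latitude φ spans R cos φ, so Δλ = ΔE / (R cos φ) = -491.6 / (6367000 × 0.743619) = -1.0383e-04 rad = -21.417″.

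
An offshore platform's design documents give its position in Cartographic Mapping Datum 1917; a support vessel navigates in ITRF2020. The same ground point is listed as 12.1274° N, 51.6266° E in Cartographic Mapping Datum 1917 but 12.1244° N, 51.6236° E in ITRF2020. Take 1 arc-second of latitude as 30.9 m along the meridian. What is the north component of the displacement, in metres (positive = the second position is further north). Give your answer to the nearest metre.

ΔN = -334 m

Δφ = 12.1244° − 12.1274° = -0.0030°; Δλ = 51.6236° − 51.6266° = -0.0030°.
1° of latitude = 3600 × 30.90 = 111240 m.
ΔN = Δφ × 111240 = -333.7 m; ΔE = Δλ × 111240 × cos(12.1274°) = -0.0030 × 111240 × 0.977683 = -326.3 m.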